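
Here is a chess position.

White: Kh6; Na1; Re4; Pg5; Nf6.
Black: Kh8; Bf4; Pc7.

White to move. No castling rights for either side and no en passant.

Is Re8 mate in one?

After Re8: black king on h8; in check: yes, from the white rook on e8.
King squares — g7: attacked by Kh6; h7: attacked by Nf6; g8: attacked by Nf6.
Black has no legal moves → checkmate.

yes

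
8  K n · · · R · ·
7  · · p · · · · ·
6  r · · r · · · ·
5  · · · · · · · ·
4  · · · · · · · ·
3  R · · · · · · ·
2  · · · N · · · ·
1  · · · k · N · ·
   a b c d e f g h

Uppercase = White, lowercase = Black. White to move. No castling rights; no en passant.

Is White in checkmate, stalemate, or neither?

neither

White to move; white king on a8.
In check: yes, from the black rook on a6.
Legal moves for White: Kxb8, Kb7, Rxa6.
White is in check but has 3 legal moves → neither.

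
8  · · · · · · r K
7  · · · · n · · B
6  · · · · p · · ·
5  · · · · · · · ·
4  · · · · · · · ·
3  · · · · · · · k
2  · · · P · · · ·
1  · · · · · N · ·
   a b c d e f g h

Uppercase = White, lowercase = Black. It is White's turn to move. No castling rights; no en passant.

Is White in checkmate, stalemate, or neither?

neither

White to move; white king on h8.
In check: yes, from the black rook on g8.
Legal moves for White: Bxg8.
White is in check but has 1 legal move → neither.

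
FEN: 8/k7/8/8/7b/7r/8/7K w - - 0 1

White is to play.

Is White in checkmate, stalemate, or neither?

White to move; white king on h1.
In check: yes, from the black rook on h3.
King squares — g1: available; g2: available; h2: attacked by Rh3.
Legal moves for White: Kg2, Kg1.
White is in check but has 2 legal moves → neither.

neither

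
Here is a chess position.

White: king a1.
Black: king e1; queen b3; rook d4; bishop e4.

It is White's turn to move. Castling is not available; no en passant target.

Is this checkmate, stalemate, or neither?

stalemate

White to move; white king on a1.
In check: no.
King squares — b1: attacked by Qb3; a2: attacked by Qb3; b2: attacked by Qb3.
Legal moves for White: none.
Not in check and no legal moves → stalemate.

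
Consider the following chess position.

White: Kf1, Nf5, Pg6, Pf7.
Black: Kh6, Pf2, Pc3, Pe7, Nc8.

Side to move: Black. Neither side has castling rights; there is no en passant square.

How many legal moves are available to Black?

3

Black to move; king on h6.
In check: yes, from the white knight on f5.
Legal moves: Kxg6, Kh5, Kg5.
Count: 3.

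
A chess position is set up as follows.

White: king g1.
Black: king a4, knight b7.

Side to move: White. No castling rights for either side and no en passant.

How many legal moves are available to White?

5

White to move; king on g1.
In check: no.
Legal moves: Kh2, Kg2, Kf2, Kh1, Kf1.
Count: 5.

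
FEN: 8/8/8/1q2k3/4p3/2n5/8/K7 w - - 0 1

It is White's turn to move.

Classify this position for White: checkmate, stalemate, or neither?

stalemate

White to move; white king on a1.
In check: no.
King squares — b1: attacked by Nc3; a2: attacked by Nc3; b2: attacked by Qb5.
Legal moves for White: none.
Not in check and no legal moves → stalemate.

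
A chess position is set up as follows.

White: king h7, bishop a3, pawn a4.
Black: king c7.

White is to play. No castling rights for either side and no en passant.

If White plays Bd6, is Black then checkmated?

no

After Bd6: black king on c7; in check: yes, from the white bishop on d6.
Black has 7 legal replies: Kd8, Kc8, Kd7, Kb7, Kxd6, Kc6, Kb6.
In check but a legal move exists → not checkmate.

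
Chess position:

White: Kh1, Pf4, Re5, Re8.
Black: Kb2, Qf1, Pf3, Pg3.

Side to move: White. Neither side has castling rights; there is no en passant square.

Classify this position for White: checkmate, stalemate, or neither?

White to move; white king on h1.
In check: yes, from the black queen on f1.
King squares — g1: attacked by Qf1; g2: attacked by Qf1; h2: attacked by Pg3.
Legal moves for White: none.
In check with no legal moves → checkmate.

checkmate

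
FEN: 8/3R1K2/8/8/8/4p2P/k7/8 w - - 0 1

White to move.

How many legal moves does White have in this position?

20

White to move; king on f7.
In check: no.
Legal moves: Kg8, Kf8, Ke8, Kg7, Ke7, Kg6, Kf6, Ke6, Rd8, Re7, Rc7, Rb7, Ra7+, Rd6, Rd5, Rd4, Rd3, Rd2+, Rd1, h4.
Count: 20.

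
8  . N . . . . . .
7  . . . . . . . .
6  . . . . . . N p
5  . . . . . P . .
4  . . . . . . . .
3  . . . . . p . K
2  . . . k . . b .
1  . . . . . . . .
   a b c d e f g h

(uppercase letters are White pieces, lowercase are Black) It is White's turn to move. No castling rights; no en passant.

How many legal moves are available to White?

White to move; king on h3.
In check: yes, from the black bishop on g2.
Legal moves: Kh4, Kg4, Kg3, Kh2.
Count: 4.

4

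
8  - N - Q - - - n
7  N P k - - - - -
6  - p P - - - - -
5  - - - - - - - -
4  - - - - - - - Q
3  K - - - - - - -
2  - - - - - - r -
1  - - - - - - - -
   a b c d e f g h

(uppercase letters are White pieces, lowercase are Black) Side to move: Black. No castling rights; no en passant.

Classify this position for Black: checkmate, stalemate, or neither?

checkmate

Black to move; black king on c7.
In check: yes, from the white queen on d8.
King squares — b6: own pawn; c6: attacked by Na7; d6: attacked by Qd8; b7: attacked by Pc6; d7: attacked by Pc6; b8: attacked by Qd8; c8: attacked by Na7; d8: attacked by Qh4.
Legal moves for Black: none.
In check with no legal moves → checkmate.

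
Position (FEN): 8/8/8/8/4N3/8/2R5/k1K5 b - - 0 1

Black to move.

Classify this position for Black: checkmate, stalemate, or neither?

Black to move; black king on a1.
In check: no.
King squares — b1: attacked by Kc1; a2: attacked by Rc2; b2: attacked by Kc1.
Legal moves for Black: none.
Not in check and no legal moves → stalemate.

stalemate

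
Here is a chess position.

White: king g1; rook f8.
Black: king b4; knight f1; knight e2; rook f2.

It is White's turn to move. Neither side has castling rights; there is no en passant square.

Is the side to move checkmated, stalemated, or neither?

White to move; white king on g1.
In check: yes, from the black knight on e2.
King squares — f1: attacked by Rf2; h1: available; f2: available; g2: attacked by Rf2; h2: attacked by Nf1.
Legal moves for White: Kxf2, Kh1.
White is in check but has 2 legal moves → neither.

neither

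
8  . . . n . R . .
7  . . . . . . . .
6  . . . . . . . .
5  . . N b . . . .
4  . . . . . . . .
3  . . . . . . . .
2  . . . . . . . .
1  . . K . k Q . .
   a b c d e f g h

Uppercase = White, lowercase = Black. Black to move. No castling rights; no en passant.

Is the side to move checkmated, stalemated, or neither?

Black to move; black king on e1.
In check: yes, from the white queen on f1.
King squares — d1: attacked by Kc1; f1: attacked by Rf8; d2: attacked by Kc1; e2: attacked by Qf1; f2: attacked by Qf1.
Legal moves for Black: none.
In check with no legal moves → checkmate.

checkmate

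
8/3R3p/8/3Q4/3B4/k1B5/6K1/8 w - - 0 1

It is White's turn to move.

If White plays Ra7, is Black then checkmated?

yes

After Ra7: black king on a3; in check: yes, from the white rook on a7.
King squares — a2: attacked by Qd5; b2: attacked by Bc3; b3: attacked by Qd5; a4: attacked by Ra7; b4: attacked by Bc3.
Black has no legal moves → checkmate.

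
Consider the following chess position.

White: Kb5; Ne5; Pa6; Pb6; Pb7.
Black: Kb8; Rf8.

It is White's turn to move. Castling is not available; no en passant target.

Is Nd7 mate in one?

yes

After Nd7: black king on b8; in check: yes, from the white knight on d7.
King squares — a7: attacked by Pb6; b7: attacked by Pa6; c7: attacked by Pb6; a8: attacked by Pb7; c8: attacked by Pb7.
Black has no legal moves → checkmate.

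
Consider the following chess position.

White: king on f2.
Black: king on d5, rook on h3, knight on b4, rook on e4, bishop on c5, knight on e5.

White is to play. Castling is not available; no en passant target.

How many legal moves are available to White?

White to move; king on f2.
In check: yes, from the black bishop on c5.
Legal moves: Kg2, Kf1.
Count: 2.

2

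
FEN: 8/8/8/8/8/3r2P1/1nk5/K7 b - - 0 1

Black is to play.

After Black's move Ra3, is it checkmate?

After Ra3: white king on a1; in check: yes, from the black rook on a3.
King squares — b1: attacked by Kc2; a2: attacked by Ra3; b2: attacked by Kc2.
White has no legal moves → checkmate.

yes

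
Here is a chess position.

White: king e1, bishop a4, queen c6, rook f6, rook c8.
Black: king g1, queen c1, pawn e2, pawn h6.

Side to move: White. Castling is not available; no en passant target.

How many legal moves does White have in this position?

White to move; king on e1.
In check: yes, from the black queen on c1.
Legal moves: Kxe2, Qxc1, Bd1.
Count: 3.

3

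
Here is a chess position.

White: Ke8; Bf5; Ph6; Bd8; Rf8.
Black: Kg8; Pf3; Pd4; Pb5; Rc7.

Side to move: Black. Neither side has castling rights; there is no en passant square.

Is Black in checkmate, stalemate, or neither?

checkmate

Black to move; black king on g8.
In check: yes, from the white rook on f8.
King squares — f7: attacked by Ke8; g7: attacked by Ph6; h7: attacked by Bf5; f8: attacked by Ke8; h8: attacked by Rf8.
Legal moves for Black: none.
In check with no legal moves → checkmate.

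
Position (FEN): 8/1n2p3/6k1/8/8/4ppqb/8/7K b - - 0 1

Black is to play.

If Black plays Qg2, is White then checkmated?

After Qg2: white king on h1; in check: yes, from the black queen on g2.
King squares — g1: attacked by Qg2; g2: attacked by Pf3; h2: attacked by Qg2.
White has no legal moves → checkmate.

yes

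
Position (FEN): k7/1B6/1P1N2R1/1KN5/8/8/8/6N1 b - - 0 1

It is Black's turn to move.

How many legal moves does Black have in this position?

Black to move; king on a8.
In check: yes, from the white bishop on b7.
Legal moves: Kb8.
Count: 1.

1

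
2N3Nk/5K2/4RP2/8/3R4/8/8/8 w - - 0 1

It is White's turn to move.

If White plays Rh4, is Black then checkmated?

After Rh4: black king on h8; in check: yes, from the white rook on h4.
King squares — g7: attacked by Pf6; h7: attacked by Rh4; g8: attacked by Kf7.
Black has no legal moves → checkmate.

yes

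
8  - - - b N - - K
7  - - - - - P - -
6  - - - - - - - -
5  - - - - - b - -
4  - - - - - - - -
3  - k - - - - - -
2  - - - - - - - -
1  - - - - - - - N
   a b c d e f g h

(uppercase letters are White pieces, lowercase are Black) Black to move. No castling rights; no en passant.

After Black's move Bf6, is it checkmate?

no

After Bf6: white king on h8; in check: yes, from the black bishop on f6.
White has 3 legal replies: Kg8, Ng7, Nxf6.
In check but a legal move exists → not checkmate.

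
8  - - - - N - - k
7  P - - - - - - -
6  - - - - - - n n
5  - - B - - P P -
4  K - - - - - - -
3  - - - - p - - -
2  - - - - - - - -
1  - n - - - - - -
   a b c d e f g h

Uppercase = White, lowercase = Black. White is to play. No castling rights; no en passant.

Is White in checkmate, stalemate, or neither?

White to move; white king on a4.
In check: no.
Legal moves for White include: Ng7, Nc7, Nf6, Nd6, Bf8, Be7, Bd6, Bb6, Bd4+, Bb4, Bxe3, Ba3, Kb5, Ka5, Kb4, Kb3, gxh6, fxg6, ... (list truncated; more exist).
White has legal moves and is not in check → neither.

neither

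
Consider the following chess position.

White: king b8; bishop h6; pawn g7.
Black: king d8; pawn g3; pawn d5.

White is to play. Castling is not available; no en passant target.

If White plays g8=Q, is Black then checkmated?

no

After g8=Q: black king on d8; in check: yes, from the white queen on g8.
Black has 2 legal replies: Ke7, Kd7.
In check but a legal move exists → not checkmate.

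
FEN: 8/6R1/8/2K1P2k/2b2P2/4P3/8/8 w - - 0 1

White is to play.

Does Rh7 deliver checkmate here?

no

After Rh7: black king on h5; in check: yes, from the white rook on h7.
Black has 2 legal replies: Kg6, Kg4.
In check but a legal move exists → not checkmate.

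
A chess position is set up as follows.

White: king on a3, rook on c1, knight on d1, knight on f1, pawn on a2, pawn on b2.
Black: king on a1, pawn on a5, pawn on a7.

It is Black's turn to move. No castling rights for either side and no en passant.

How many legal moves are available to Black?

Black to move; king on a1.
In check: yes, from the white rook on c1.
Legal moves: none.
Count: 0.

0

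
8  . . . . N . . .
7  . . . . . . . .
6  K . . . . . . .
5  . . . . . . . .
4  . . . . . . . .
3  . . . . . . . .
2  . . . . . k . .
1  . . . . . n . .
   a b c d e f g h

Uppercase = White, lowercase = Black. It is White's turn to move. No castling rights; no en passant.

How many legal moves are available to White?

White to move; king on a6.
In check: no.
Legal moves: Ng7, Nc7, Nf6, Nd6, Kb7, Ka7, Kb6, Kb5, Ka5.
Count: 9.

9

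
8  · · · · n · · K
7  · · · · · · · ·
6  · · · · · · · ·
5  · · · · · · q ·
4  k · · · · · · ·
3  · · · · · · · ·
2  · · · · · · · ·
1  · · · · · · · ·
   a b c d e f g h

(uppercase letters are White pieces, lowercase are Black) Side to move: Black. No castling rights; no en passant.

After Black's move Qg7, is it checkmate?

yes

After Qg7: white king on h8; in check: yes, from the black queen on g7.
King squares — g7: attacked by Ne8; h7: attacked by Qg7; g8: attacked by Qg7.
White has no legal moves → checkmate.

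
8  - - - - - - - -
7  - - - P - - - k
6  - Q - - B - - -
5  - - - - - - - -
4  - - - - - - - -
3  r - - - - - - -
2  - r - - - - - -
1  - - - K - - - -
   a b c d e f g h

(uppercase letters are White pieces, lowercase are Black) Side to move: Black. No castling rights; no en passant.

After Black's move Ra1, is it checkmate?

After Ra1: white king on d1; in check: yes, from the black rook on a1.
King squares — c1: attacked by Ra1; e1: attacked by Ra1; c2: attacked by Rb2; d2: attacked by Rb2; e2: attacked by Rb2.
White has no legal moves → checkmate.

yes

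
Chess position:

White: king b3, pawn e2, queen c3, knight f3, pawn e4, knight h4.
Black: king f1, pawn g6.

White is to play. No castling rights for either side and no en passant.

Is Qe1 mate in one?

yes

After Qe1: black king on f1; in check: yes, from the white queen on e1.
King squares — e1: attacked by Nf3; g1: attacked by Qe1; e2: attacked by Qe1; f2: attacked by Qe1; g2: attacked by Nh4.
Black has no legal moves → checkmate.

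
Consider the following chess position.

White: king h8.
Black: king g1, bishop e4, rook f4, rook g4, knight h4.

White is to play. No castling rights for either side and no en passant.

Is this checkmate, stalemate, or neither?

stalemate

White to move; white king on h8.
In check: no.
King squares — g7: attacked by Rg4; h7: attacked by Be4; g8: attacked by Rg4.
Legal moves for White: none.
Not in check and no legal moves → stalemate.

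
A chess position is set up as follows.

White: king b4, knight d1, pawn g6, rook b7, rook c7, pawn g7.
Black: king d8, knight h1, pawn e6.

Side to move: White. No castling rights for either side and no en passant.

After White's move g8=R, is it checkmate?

After g8=R: black king on d8; in check: yes, from the white rook on g8.
King squares — c7: attacked by Rb7; d7: attacked by Rc7; e7: attacked by Rc7; c8: attacked by Rc7; e8: attacked by Rg8.
Black has no legal moves → checkmate.

yes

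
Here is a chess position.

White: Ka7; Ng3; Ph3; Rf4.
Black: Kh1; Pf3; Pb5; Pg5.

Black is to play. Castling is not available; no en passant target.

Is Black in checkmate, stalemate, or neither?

Black to move; black king on h1.
In check: yes, from the white knight on g3.
Legal moves for Black: Kh2, Kg2, Kg1.
Black is in check but has 3 legal moves → neither.

neither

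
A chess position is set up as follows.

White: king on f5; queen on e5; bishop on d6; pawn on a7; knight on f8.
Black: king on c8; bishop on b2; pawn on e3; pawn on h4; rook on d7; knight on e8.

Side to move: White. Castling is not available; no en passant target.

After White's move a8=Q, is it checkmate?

yes

After a8=Q: black king on c8; in check: yes, from the white queen on a8.
King squares — b7: attacked by Qa8; c7: attacked by Bd6; d7: own rook; b8: attacked by Bd6; d8: attacked by Qa8.
Black has no legal moves → checkmate.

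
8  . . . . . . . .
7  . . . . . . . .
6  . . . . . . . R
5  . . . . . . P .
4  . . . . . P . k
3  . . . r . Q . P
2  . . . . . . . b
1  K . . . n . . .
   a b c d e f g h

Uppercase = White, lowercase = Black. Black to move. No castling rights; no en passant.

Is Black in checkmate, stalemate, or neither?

checkmate

Black to move; black king on h4.
In check: yes, from the white rook on h6.
King squares — g3: attacked by Qf3; h3: attacked by Qf3; g4: attacked by Qf3; g5: attacked by Pf4; h5: attacked by Qf3.
Legal moves for Black: none.
In check with no legal moves → checkmate.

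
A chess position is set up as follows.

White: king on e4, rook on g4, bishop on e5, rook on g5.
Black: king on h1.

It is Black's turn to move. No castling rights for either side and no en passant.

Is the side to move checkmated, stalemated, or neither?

Black to move; black king on h1.
In check: no.
King squares — g1: attacked by Rg4; g2: attacked by Rg4; h2: attacked by Be5.
Legal moves for Black: none.
Not in check and no legal moves → stalemate.

stalemate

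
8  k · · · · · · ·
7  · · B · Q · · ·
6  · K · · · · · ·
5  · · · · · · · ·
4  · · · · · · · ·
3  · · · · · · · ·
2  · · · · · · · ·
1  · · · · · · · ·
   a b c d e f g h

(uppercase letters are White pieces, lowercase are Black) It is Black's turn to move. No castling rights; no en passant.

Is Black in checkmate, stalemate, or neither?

Black to move; black king on a8.
In check: no.
King squares — a7: attacked by Kb6; b7: attacked by Kb6; b8: attacked by Bc7.
Legal moves for Black: none.
Not in check and no legal moves → stalemate.

stalemate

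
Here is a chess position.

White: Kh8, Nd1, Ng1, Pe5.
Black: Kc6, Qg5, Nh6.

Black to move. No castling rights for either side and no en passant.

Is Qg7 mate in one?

After Qg7: white king on h8; in check: yes, from the black queen on g7.
White has 1 legal reply: Kxg7.
In check but a legal move exists → not checkmate.

no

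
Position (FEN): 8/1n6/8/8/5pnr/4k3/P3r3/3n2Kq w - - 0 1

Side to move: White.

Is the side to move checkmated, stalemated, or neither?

checkmate

White to move; white king on g1.
In check: yes, from the black queen on h1.
King squares — f1: attacked by Qh1; h1: attacked by Rh4; f2: attacked by Nd1; g2: attacked by Qh1; h2: attacked by Qh1.
Legal moves for White: none.
In check with no legal moves → checkmate.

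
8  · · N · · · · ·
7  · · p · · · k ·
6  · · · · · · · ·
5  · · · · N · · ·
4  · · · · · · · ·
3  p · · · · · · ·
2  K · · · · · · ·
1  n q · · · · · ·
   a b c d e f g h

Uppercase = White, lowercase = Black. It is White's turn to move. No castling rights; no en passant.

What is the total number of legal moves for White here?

2

White to move; king on a2.
In check: yes, from the black queen on b1.
Legal moves: Kxa3, Kxb1.
Count: 2.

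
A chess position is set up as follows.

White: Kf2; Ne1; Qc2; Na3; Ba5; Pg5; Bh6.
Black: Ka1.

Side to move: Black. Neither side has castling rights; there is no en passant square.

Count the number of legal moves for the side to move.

0

Black to move; king on a1.
In check: no.
Legal moves: none.
Count: 0.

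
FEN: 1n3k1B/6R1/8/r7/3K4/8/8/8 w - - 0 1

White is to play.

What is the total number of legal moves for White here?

White to move; king on d4.
In check: no.
Legal moves: Rg8+, Rh7, Rf7+, Re7, Rd7, Rc7, Rb7, Ra7, Rg6, Rg5, Rg4, Rg3, Rg2, Rg1, Ke4, Kc4, Ke3, Kd3, Kc3.
Count: 19.

19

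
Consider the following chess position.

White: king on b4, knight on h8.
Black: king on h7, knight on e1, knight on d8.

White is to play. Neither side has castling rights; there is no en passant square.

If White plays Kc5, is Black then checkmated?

no

After Kc5: black king on h7; in check: no.
Black is not in check, so this cannot be checkmate.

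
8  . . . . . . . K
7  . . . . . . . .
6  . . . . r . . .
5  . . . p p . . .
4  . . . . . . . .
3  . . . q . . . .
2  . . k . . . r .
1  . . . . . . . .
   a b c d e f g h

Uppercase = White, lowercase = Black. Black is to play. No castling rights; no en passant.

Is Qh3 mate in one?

After Qh3: white king on h8; in check: yes, from the black queen on h3.
King squares — g7: attacked by Rg2; h7: attacked by Qh3; g8: attacked by Rg2.
White has no legal moves → checkmate.

yes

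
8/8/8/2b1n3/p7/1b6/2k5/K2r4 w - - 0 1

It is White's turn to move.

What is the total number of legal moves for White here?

0

White to move; king on a1.
In check: yes, from the black rook on d1.
Legal moves: none.
Count: 0.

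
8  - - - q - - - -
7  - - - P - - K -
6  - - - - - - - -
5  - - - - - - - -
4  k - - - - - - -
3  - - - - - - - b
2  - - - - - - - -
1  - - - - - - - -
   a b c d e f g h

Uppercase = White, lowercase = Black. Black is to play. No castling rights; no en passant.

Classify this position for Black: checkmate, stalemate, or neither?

Black to move; black king on a4.
In check: no.
Legal moves for Black include: Qh8+, Qg8+, Qf8+, Qe8, Qc8, Qb8, Qa8, Qe7+, Qxd7+, Qc7, Qf6+, Qb6, Qg5+, Qa5, Qh4, Kb5, Ka5, Kb4, ... (list truncated; more exist).
Black has legal moves and is not in check → neither.

neither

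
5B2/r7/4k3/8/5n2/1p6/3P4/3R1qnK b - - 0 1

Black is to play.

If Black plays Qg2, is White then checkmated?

yes

After Qg2: white king on h1; in check: yes, from the black queen on g2.
King squares — g1: attacked by Qg2; g2: attacked by Nf4; h2: attacked by Qg2.
White has no legal moves → checkmate.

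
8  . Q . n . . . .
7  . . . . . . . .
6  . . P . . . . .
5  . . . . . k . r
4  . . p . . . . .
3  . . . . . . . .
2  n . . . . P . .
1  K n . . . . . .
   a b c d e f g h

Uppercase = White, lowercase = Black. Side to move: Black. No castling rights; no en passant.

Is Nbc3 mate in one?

no

After Nbc3: white king on a1; in check: no.
White is not in check, so this cannot be checkmate.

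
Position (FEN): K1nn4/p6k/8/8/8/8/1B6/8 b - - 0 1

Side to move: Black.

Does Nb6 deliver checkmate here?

After Nb6: white king on a8; in check: yes, from the black knight on b6.
White has 2 legal replies: Kb8, Kxa7.
In check but a legal move exists → not checkmate.

no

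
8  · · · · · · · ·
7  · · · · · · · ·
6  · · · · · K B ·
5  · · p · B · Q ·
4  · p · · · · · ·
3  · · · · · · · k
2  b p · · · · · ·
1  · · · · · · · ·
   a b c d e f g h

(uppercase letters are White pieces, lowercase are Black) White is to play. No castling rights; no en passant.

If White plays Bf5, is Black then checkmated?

yes

After Bf5: black king on h3; in check: yes, from the white bishop on f5.
King squares — g2: attacked by Qg5; h2: attacked by Be5; g3: attacked by Be5; g4: attacked by Bf5; h4: attacked by Qg5.
Black has no legal moves → checkmate.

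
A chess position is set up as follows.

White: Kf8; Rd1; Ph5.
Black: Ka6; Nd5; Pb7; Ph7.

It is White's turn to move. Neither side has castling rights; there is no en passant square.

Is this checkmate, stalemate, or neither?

White to move; white king on f8.
In check: no.
Legal moves for White: Kg8, Ke8, Kg7, Kf7, Rxd5, Rd4, Rd3, Rd2, Rh1, Rg1, Rf1, Re1, Rc1, Rb1, Ra1+, h6.
White has 16 legal moves and is not in check → neither.

neither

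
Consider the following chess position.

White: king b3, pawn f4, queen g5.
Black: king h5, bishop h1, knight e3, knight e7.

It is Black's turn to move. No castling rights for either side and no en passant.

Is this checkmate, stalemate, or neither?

Black to move; black king on h5.
In check: yes, from the white queen on g5.
King squares — g4: attacked by Qg5; h4: attacked by Qg5; g5: attacked by Pf4; g6: attacked by Qg5; h6: attacked by Qg5.
Legal moves for Black: none.
In check with no legal moves → checkmate.

checkmate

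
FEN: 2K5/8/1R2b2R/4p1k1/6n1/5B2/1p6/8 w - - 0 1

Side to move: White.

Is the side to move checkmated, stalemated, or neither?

neither

White to move; white king on c8.
In check: yes, from the black bishop on e6.
King squares — b7: available; c7: available; d7: attacked by Be6; b8: available; d8: available.
Legal moves for White: Kd8, Kb8, Kc7, Kb7, Rhxe6, Rbxe6.
White is in check but has 6 legal moves → neither.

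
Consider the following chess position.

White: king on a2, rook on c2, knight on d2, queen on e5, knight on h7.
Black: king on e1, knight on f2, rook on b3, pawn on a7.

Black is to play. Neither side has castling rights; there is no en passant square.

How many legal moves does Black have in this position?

Black to move; king on e1.
In check: yes, from the white queen on e5.
Legal moves: Kd1, Re3, Ne4.
Count: 3.

3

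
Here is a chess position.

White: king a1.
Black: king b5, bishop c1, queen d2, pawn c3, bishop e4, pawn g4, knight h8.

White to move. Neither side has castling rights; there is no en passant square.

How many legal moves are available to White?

White to move; king on a1.
In check: no.
Legal moves: none.
Count: 0.

0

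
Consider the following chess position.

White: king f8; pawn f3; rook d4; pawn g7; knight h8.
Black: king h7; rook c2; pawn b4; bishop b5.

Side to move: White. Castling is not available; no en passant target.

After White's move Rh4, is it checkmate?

yes

After Rh4: black king on h7; in check: yes, from the white rook on h4.
King squares — g6: attacked by Nh8; h6: attacked by Rh4; g7: attacked by Kf8; g8: attacked by Kf8; h8: attacked by Rh4.
Black has no legal moves → checkmate.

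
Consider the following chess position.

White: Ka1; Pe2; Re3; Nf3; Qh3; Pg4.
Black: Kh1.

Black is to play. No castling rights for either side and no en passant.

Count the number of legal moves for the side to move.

Black to move; king on h1.
In check: yes, from the white queen on h3.
Legal moves: none.
Count: 0.

0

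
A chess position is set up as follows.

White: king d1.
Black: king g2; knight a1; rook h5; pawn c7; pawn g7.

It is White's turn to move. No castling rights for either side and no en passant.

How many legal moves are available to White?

White to move; king on d1.
In check: no.
Legal moves: Ke2, Kd2, Ke1, Kc1.
Count: 4.

4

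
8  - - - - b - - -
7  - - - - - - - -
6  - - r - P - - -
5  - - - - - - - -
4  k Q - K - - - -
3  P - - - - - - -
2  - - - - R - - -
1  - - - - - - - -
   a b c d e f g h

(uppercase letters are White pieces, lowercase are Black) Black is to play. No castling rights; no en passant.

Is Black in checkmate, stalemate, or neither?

Black to move; black king on a4.
In check: yes, from the white queen on b4.
King squares — a3: attacked by Qb4; b3: attacked by Qb4; b4: attacked by Pa3; a5: attacked by Qb4; b5: attacked by Qb4.
Legal moves for Black: none.
In check with no legal moves → checkmate.

checkmate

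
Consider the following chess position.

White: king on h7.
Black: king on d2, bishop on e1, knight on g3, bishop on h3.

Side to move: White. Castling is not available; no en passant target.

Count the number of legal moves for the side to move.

5

White to move; king on h7.
In check: no.
Legal moves: Kh8, Kg8, Kg7, Kh6, Kg6.
Count: 5.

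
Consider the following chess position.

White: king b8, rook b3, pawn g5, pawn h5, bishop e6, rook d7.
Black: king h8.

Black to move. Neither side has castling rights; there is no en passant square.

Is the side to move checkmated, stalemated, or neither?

Black to move; black king on h8.
In check: no.
King squares — g7: attacked by Rd7; h7: attacked by Rd7; g8: attacked by Be6.
Legal moves for Black: none.
Not in check and no legal moves → stalemate.

stalemate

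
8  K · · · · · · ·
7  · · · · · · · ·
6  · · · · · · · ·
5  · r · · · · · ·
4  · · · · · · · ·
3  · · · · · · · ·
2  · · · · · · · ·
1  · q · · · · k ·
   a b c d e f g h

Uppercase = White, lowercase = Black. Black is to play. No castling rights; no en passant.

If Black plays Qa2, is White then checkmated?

yes

After Qa2: white king on a8; in check: yes, from the black queen on a2.
King squares — a7: attacked by Qa2; b7: attacked by Rb5; b8: attacked by Rb5.
White has no legal moves → checkmate.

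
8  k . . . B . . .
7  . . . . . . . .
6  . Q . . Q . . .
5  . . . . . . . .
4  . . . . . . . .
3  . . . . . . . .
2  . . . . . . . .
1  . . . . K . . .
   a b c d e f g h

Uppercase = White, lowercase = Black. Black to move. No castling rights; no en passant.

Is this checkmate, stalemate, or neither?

Black to move; black king on a8.
In check: no.
King squares — a7: attacked by Qb6; b7: attacked by Qb6; b8: attacked by Qb6.
Legal moves for Black: none.
Not in check and no legal moves → stalemate.

stalemate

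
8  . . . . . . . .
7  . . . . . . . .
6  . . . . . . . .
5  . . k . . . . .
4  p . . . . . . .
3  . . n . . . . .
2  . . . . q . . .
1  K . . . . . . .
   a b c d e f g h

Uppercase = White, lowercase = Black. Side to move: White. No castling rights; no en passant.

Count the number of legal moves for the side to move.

White to move; king on a1.
In check: no.
Legal moves: none.
Count: 0.

0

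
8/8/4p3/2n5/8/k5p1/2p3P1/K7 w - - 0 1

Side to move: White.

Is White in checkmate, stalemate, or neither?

White to move; white king on a1.
In check: no.
King squares — b1: attacked by Pc2; a2: attacked by Ka3; b2: attacked by Ka3.
Legal moves for White: none.
Not in check and no legal moves → stalemate.

stalemate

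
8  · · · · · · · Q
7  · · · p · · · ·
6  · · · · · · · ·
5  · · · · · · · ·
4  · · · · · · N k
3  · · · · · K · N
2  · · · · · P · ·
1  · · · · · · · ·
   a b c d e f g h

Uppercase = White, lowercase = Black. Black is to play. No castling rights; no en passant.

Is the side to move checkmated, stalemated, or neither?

checkmate

Black to move; black king on h4.
In check: yes, from the white queen on h8.
King squares — g3: attacked by Pf2; h3: attacked by Qh8; g4: attacked by Kf3; g5: attacked by Nh3; h5: attacked by Qh8.
Legal moves for Black: none.
In check with no legal moves → checkmate.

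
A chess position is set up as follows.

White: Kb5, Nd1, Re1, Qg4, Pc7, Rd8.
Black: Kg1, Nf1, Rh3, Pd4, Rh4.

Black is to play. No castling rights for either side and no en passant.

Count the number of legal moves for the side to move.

Black to move; king on g1.
In check: yes, from the white queen on g4.
Legal moves: Kh2, Kh1, Rxg4, Rg3.
Count: 4.

4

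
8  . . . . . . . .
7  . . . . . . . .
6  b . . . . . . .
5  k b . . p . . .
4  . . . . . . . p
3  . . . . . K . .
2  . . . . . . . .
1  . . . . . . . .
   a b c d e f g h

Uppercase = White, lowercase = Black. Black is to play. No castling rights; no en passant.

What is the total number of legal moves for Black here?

Black to move; king on a5.
In check: no.
Legal moves: Bc8, Bb7+, Be8, Bd7, Bc6+, Bc4, Ba4, Bd3, Be2+, Bf1, Kb6, Kb4, Ka4, e4+, h3.
Count: 15.

15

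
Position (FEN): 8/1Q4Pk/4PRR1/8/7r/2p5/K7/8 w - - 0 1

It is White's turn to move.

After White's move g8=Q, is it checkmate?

yes

After g8=Q: black king on h7; in check: yes, from the white queen on b7 and the white queen on g8.
King squares — g6: attacked by Rf6; h6: attacked by Rg6; g7: attacked by Rg6; g8: attacked by Rg6; h8: attacked by Qg8.
Black has no legal moves → checkmate.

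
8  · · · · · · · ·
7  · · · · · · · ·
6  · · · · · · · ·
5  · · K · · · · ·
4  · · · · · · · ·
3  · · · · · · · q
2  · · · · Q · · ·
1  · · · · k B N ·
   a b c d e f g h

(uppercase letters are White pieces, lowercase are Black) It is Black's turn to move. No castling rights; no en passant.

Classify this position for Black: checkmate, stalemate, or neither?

Black to move; black king on e1.
In check: yes, from the white queen on e2.
King squares — d1: attacked by Qe2; f1: attacked by Qe2; d2: attacked by Qe2; e2: attacked by Bf1; f2: attacked by Qe2.
Legal moves for Black: none.
In check with no legal moves → checkmate.

checkmate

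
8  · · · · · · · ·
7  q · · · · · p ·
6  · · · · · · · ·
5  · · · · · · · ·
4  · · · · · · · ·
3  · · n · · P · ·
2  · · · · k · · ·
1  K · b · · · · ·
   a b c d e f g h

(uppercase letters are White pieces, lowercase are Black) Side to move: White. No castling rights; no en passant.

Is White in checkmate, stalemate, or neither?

White to move; white king on a1.
In check: yes, from the black queen on a7.
King squares — b1: attacked by Nc3; a2: attacked by Nc3; b2: attacked by Bc1.
Legal moves for White: none.
In check with no legal moves → checkmate.

checkmate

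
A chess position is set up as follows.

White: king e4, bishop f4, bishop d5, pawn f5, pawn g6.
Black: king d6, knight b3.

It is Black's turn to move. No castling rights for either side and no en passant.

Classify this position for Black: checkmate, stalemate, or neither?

neither

Black to move; black king on d6.
In check: yes, from the white bishop on f4.
Legal moves for Black: Ke7, Kd7, Kc5.
Black is in check but has 3 legal moves → neither.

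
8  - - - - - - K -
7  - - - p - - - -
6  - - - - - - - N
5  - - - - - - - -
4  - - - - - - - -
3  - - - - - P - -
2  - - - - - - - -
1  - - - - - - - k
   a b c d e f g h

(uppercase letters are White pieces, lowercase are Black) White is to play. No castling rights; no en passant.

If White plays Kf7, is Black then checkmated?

After Kf7: black king on h1; in check: no.
Black is not in check, so this cannot be checkmate.

no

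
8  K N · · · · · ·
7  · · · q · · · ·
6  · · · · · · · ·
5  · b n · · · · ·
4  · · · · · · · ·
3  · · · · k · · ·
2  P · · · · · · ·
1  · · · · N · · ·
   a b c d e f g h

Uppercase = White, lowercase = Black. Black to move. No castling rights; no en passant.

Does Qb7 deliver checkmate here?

yes

After Qb7: white king on a8; in check: yes, from the black queen on b7.
King squares — a7: attacked by Qb7; b7: attacked by Nc5; b8: own knight.
White has no legal moves → checkmate.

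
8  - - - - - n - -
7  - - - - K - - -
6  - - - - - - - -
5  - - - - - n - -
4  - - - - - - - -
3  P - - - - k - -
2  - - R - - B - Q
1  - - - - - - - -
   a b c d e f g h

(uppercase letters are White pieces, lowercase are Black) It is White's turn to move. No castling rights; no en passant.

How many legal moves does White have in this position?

White to move; king on e7.
In check: yes, from the black knight on f5.
Legal moves: Kxf8, Ke8, Kd8, Kf7, Kf6.
Count: 5.

5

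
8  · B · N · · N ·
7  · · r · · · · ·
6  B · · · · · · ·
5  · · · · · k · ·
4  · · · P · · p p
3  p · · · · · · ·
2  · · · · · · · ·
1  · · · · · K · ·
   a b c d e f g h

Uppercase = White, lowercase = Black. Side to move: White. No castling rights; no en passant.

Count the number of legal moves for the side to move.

White to move; king on f1.
In check: no.
Legal moves: Ne7+, Nh6+, Nf6, Nf7, Nb7, Ne6, Nc6, Bxc7, Ba7, Bc8+, Bb7, Bb5, Bc4, Bd3+, Be2, Kg2, Kf2, Ke2, Kg1, Ke1, d5.
Count: 21.

21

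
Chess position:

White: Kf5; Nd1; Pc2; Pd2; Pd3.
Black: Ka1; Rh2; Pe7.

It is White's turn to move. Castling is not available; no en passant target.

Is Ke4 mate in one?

no

After Ke4: black king on a1; in check: no.
Black is not in check, so this cannot be checkmate.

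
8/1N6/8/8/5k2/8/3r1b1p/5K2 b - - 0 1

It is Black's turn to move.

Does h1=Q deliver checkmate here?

yes

After h1=Q: white king on f1; in check: yes, from the black queen on h1.
King squares — e1: attacked by Qh1; g1: attacked by Qh1; e2: attacked by Rd2; f2: attacked by Rd2; g2: attacked by Qh1.
White has no legal moves → checkmate.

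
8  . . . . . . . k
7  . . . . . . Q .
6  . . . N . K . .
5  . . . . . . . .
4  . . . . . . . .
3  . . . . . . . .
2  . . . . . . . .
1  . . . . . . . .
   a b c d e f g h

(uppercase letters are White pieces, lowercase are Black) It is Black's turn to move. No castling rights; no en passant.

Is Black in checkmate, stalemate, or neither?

Black to move; black king on h8.
In check: yes, from the white queen on g7.
King squares — g7: attacked by Kf6; h7: attacked by Qg7; g8: attacked by Qg7.
Legal moves for Black: none.
In check with no legal moves → checkmate.

checkmate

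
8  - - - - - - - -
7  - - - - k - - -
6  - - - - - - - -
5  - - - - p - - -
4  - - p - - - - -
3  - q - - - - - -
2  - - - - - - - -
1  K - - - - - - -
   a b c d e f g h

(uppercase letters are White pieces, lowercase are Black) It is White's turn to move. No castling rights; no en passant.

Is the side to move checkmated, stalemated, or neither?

White to move; white king on a1.
In check: no.
King squares — b1: attacked by Qb3; a2: attacked by Qb3; b2: attacked by Qb3.
Legal moves for White: none.
Not in check and no legal moves → stalemate.

stalemate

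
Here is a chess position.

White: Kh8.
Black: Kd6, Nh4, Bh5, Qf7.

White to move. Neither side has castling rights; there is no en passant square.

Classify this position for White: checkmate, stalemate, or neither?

White to move; white king on h8.
In check: no.
King squares — g7: attacked by Qf7; h7: attacked by Qf7; g8: attacked by Qf7.
Legal moves for White: none.
Not in check and no legal moves → stalemate.

stalemate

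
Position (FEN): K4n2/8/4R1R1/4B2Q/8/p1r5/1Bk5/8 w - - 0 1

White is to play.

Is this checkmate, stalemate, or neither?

White to move; white king on a8.
In check: no.
Legal moves for White include: Kb8, Kb7, Ka7, Rg8, Rg7, Rh6, Rgf6, Rg5, Rg4, Rg3, Rg2+, Rg1, Re8, Re7, Ref6, Rd6, Rc6, Rb6, ... (list truncated; more exist).
White has legal moves and is not in check → neither.

neither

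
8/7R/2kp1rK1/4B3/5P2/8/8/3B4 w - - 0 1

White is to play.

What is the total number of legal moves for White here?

5

White to move; king on g6.
In check: yes, from the black rook on f6.
Legal moves: Kg7, Kxf6, Kh5, Kg5, Bxf6.
Count: 5.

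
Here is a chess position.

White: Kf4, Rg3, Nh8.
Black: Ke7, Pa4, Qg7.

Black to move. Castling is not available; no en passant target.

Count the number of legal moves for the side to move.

Black to move; king on e7.
In check: no.
Legal moves: Qxh8, Qg8, Qf8+, Qh7, Qf7+, Qh6+, Qg6, Qf6+, Qg5+, Qe5+, Qg4+, Qd4+, Qxg3+, Qc3, Qb2, Qa1, Kf8, Ke8, Kd8, Kd7, Kf6, Ke6, Kd6, a3.
Count: 24.

24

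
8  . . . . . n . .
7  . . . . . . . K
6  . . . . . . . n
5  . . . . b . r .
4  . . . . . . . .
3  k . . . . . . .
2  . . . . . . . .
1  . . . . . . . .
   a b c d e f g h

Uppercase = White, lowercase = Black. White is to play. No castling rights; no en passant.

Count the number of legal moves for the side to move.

White to move; king on h7.
In check: yes, from the black knight on f8.
Legal moves: Kxh6.
Count: 1.

1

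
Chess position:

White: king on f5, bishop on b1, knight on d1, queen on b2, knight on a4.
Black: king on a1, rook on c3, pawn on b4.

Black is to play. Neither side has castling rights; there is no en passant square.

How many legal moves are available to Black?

0

Black to move; king on a1.
In check: yes, from the white queen on b2.
Legal moves: none.
Count: 0.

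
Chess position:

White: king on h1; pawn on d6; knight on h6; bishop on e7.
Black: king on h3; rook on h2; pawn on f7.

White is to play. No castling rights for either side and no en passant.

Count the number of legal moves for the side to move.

White to move; king on h1.
In check: yes, from the black rook on h2.
Legal moves: Kg1.
Count: 1.

1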